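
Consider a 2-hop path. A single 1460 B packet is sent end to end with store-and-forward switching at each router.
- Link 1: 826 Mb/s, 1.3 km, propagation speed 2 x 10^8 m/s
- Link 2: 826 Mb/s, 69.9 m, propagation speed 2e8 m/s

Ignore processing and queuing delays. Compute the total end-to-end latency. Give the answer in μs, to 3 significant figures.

35.1 μs

L = 1460 × 8 = 11680 bits.
Transmission delay per hop = L/R = 11680/826000000 = 14.1404 μs; 2 hops → 28.2809 μs.
Propagation delays (d/s per hop): 6.5, 0.3495 μs; sum = 6.8495 μs.
End-to-end = 35.1 μs.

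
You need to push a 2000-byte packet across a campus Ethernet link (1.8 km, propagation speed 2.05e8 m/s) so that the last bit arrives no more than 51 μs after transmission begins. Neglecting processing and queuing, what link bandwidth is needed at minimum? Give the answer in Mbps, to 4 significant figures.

L = 16000 bits.
Propagation delay = 1800 / 2.05e+08 = 8.78049 μs.
Transmission budget = 51 − 8.78049 = 42.2195 μs.
R ≥ L / t_tx = 16000 bits / 4.22195e-05 s = 379.0 Mbps.

379.0 Mbps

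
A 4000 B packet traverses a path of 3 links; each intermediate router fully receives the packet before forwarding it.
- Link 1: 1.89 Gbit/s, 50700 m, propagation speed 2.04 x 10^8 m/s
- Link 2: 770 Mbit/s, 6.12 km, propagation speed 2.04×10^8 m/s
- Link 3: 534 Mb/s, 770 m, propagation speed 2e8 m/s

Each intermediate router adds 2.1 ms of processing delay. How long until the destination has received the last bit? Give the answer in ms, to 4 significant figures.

L = 4000 × 8 = 32000 bits.
Transmission delays (L/R per hop): 0.0169312, 0.0415584, 0.0599251 ms; sum = 0.118415 ms.
Propagation delays (d/s per hop): 0.248529, 0.03, 0.00385 ms; sum = 0.282379 ms.
Processing at 2 router(s): 2 × 2.1 ms = 4.2 ms.
End-to-end = 4.601 ms.

4.601 ms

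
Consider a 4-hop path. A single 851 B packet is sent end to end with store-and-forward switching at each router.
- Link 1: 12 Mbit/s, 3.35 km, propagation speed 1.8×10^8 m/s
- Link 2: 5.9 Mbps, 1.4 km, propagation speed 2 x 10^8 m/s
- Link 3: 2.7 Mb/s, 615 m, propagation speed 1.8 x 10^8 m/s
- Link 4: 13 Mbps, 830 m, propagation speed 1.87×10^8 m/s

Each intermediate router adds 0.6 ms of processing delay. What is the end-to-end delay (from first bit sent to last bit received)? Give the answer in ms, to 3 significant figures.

L = 851 × 8 = 6808 bits.
Transmission delays (L/R per hop): 0.567333, 1.1539, 2.52148, 0.523692 ms; sum = 4.76641 ms.
Propagation delays (d/s per hop): 0.0186111, 0.007, 0.00341667, 0.0044385 ms; sum = 0.0334663 ms.
Processing at 3 router(s): 3 × 0.6 ms = 1.8 ms.
End-to-end = 6.60 ms.

6.60 ms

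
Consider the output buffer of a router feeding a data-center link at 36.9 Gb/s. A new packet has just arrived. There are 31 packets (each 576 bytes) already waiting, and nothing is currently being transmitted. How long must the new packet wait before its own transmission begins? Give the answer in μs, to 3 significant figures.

3.87 μs

Each queued packet: L/R = 4608/36900000000 = 0.124878 μs.
31 queued → 3.87122 μs.
Queuing delay = 3.87 μs.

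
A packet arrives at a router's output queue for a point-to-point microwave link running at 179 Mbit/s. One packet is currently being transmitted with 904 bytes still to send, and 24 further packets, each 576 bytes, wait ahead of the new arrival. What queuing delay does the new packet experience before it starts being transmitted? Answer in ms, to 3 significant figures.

Each queued packet: L/R = 4608/179000000 = 0.025743 ms.
24 queued → 0.617832 ms.
Plus remaining 7232 bits of current packet: 0.0404022 ms.
Queuing delay = 0.658 ms.

0.658 ms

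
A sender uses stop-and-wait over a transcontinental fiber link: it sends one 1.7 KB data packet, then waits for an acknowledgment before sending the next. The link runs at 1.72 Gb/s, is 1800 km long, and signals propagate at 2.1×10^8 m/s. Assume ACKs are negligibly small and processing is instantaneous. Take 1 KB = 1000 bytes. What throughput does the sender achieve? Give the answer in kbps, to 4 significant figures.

793.0 kbps

t_tx = L/R = 13600/1720000000 = 7.90698e-06 s.
t_prop = 1800000/210000000 = 0.00857143 s; RTT = 0.0171429 s.
Cycle = t_tx + RTT = 0.0171508 s.
Throughput = L / cycle = 13600 / 0.0171508 = 793.0 kbps.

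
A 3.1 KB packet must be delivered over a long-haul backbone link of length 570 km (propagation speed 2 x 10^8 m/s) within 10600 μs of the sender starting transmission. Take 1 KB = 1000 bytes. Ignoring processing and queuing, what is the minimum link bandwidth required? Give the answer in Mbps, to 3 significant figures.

L = 24800 bits.
Propagation delay = 570000 / 200000000 = 2850 μs.
Transmission budget = 10600 − 2850 = 7750 μs.
R ≥ L / t_tx = 24800 bits / 0.00775 s = 3.20 Mbps.

3.20 Mbps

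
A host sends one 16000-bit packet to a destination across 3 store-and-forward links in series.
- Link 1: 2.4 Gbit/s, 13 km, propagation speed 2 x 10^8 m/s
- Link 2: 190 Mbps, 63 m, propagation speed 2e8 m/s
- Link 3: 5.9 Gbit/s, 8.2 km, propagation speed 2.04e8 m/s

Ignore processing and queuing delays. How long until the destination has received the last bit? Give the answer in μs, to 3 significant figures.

Transmission delays (L/R per hop): 6.66667, 84.2105, 2.71186 μs; sum = 93.5891 μs.
Propagation delays (d/s per hop): 65, 0.315, 40.1961 μs; sum = 105.511 μs.
End-to-end = 199 μs.

199 μs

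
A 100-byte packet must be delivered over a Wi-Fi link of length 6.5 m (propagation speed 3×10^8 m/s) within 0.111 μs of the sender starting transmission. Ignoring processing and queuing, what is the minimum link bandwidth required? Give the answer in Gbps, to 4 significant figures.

L = 800 bits.
Propagation delay = 6.5 / 300000000 = 0.0216667 μs.
Transmission budget = 0.111 − 0.0216667 = 0.0893333 μs.
R ≥ L / t_tx = 800 bits / 8.93333e-08 s = 8.955 Gbps.

8.955 Gbps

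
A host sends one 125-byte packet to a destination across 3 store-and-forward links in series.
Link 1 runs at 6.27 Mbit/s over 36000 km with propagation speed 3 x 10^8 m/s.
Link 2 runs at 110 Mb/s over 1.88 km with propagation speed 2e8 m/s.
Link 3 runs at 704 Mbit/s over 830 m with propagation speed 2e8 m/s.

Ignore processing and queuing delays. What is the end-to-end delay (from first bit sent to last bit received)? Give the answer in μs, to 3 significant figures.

120000 μs

L = 125 × 8 = 1000 bits.
Transmission delays (L/R per hop): 159.49, 9.09091, 1.42045 μs; sum = 170.001 μs.
Propagation delays (d/s per hop): 120000, 9.4, 4.15 μs; sum = 120014 μs.
End-to-end = 120000 μs.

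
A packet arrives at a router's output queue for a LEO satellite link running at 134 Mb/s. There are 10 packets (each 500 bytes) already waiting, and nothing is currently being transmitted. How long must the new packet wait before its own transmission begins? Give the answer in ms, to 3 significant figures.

0.299 ms

Each queued packet: L/R = 4000/134000000 = 0.0298507 ms.
10 queued → 0.298507 ms.
Queuing delay = 0.299 ms.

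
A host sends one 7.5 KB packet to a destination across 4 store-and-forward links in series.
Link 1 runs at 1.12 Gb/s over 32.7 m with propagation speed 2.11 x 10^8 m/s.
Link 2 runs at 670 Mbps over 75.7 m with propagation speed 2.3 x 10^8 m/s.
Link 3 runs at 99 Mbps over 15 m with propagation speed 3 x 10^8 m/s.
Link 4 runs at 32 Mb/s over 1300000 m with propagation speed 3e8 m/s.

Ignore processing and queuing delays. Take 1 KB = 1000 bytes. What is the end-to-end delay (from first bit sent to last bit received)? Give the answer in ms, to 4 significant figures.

L = 60000 bits.
Transmission delays (L/R per hop): 0.0535714, 0.0895522, 0.606061, 1.875 ms; sum = 2.62418 ms.
Propagation delays (d/s per hop): 0.000154976, 0.00032913, 5e-05, 4.33333 ms; sum = 4.33387 ms.
End-to-end = 6.958 ms.

6.958 ms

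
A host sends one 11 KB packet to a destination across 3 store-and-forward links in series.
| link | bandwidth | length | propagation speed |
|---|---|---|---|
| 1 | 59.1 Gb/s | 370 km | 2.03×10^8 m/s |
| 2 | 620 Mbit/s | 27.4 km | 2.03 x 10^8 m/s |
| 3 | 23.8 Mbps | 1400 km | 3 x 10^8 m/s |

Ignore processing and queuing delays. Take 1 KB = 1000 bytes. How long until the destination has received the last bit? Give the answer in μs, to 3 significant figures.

10500 μs

L = 88000 bits.
Transmission delays (L/R per hop): 1.489, 141.935, 3697.48 μs; sum = 3840.9 μs.
Propagation delays (d/s per hop): 1822.66, 134.975, 4666.67 μs; sum = 6624.3 μs.
End-to-end = 10500 μs.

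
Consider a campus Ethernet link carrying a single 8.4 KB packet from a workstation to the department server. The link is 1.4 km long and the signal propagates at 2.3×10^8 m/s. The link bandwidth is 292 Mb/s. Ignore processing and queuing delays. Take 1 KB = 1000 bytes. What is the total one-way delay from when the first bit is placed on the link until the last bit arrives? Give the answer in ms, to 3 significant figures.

0.236 ms

L = 67200 bits.
Transmission delay = L/R = 67200 / 292000000 = 0.230137 ms.
Propagation delay = d/s = 1400 m / 2.3e+08 m/s = 0.00608696 ms.
Total = 0.236 ms.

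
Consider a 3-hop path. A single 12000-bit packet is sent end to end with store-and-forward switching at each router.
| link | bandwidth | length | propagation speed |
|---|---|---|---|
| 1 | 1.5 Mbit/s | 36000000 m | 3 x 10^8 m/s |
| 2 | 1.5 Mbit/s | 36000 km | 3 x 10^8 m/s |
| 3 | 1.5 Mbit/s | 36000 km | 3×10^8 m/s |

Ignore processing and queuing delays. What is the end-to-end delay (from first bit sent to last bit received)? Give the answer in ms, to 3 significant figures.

Transmission delay per hop = L/R = 12000/1500000 = 8 ms; 3 hops → 24 ms.
Propagation delays (d/s per hop): 120, 120, 120 ms; sum = 360 ms.
End-to-end = 384 ms.

384 ms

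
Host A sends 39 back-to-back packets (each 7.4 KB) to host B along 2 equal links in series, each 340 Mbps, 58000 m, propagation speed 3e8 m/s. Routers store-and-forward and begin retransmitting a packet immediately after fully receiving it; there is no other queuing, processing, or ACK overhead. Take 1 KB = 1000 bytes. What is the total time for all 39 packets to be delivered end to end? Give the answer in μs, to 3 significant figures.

Per-hop transmission t_tx = L/R = 59200/340000000 = 174.118 μs.
Per-hop propagation t_prop = 58000/300000000 = 193.333 μs.
Pipeline fill: first packet needs 2·t_tx to clear all hops; remaining 38 packets each add one t_tx.
Total = (2+39-1)·t_tx + 2·t_prop = 40·174.118 + 2·193.333 = 7350 μs.

7350 μs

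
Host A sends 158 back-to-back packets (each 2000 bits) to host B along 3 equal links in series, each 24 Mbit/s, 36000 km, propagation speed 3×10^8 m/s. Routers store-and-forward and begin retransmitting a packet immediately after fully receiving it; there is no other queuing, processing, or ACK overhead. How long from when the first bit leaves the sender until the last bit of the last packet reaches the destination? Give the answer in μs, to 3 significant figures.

Per-hop transmission t_tx = L/R = 2000/24000000 = 83.3333 μs.
Per-hop propagation t_prop = 36000000/300000000 = 120000 μs.
Pipeline fill: first packet needs 3·t_tx to clear all hops; remaining 157 packets each add one t_tx.
Total = (3+158-1)·t_tx + 3·t_prop = 160·83.3333 + 3·120000 = 373000 μs.

373000 μs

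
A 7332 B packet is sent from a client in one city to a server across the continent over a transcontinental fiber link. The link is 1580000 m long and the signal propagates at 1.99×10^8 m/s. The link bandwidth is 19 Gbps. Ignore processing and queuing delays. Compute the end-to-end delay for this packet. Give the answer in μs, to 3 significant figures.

7940 μs

L = 7332 × 8 = 58656 bits.
Transmission delay = L/R = 58656 / 19000000000 = 3.08716 μs.
Propagation delay = d/s = 1580000 m / 199000000 m/s = 7939.7 μs.
Total = 7940 μs.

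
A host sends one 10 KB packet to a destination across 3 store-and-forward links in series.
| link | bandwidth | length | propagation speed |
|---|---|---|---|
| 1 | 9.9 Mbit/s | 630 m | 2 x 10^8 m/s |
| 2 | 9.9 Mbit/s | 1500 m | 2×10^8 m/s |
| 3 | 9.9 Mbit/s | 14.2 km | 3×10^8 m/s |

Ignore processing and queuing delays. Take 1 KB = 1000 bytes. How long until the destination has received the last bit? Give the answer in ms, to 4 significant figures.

L = 80000 bits.
Transmission delay per hop = L/R = 80000/9900000 = 8.08081 ms; 3 hops → 24.2424 ms.
Propagation delays (d/s per hop): 0.00315, 0.0075, 0.0473333 ms; sum = 0.0579833 ms.
End-to-end = 24.30 ms.

24.30 ms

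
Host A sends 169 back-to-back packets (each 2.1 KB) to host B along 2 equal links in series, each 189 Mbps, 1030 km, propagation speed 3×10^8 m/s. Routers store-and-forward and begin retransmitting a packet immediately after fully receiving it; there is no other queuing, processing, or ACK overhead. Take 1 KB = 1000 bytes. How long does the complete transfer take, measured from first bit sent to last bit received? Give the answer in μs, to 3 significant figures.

Per-hop transmission t_tx = L/R = 16800/189000000 = 88.8889 μs.
Per-hop propagation t_prop = 1030000/300000000 = 3433.33 μs.
Pipeline fill: first packet needs 2·t_tx to clear all hops; remaining 168 packets each add one t_tx.
Total = (2+169-1)·t_tx + 2·t_prop = 170·88.8889 + 2·3433.33 = 22000 μs.

22000 μs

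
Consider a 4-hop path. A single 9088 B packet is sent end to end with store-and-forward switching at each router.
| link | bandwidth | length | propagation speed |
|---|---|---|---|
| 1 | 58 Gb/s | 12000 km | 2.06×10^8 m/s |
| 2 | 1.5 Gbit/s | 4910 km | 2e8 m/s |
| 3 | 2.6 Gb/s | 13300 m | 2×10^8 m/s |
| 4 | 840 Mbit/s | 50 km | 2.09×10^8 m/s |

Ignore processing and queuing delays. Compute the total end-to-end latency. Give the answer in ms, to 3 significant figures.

83.3 ms

L = 9088 × 8 = 72704 bits.
Transmission delays (L/R per hop): 0.00125352, 0.0484693, 0.0279631, 0.0865524 ms; sum = 0.164238 ms.
Propagation delays (d/s per hop): 58.2524, 24.55, 0.0665, 0.239234 ms; sum = 83.1082 ms.
End-to-end = 83.3 ms.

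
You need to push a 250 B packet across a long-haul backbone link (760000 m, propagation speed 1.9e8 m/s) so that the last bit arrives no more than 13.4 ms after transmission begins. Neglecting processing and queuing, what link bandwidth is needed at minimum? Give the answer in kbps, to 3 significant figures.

L = 2000 bits.
Propagation delay = 760000 / 190000000 = 4 ms.
Transmission budget = 13.4 − 4 = 9.4 ms.
R ≥ L / t_tx = 2000 bits / 0.0094 s = 213 kbps.

213 kbps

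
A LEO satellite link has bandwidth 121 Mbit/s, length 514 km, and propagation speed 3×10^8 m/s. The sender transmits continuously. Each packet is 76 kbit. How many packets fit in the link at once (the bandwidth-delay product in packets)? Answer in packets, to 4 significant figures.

Propagation delay = 514000 / 300000000 = 0.00171333 s.
BDP = R × t_prop = 121000000 × 0.00171333 = 207313 bits.
In packets of 76000 bits: 2.728 packets.

2.728 packets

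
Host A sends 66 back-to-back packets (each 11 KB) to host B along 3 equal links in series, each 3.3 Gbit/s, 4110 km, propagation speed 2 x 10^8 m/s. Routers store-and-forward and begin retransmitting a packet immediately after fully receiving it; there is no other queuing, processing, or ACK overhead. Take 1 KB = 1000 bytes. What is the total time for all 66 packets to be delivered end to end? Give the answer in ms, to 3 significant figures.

Per-hop transmission t_tx = L/R = 88000/3300000000 = 0.0266667 ms.
Per-hop propagation t_prop = 4110000/200000000 = 20.55 ms.
Pipeline fill: first packet needs 3·t_tx to clear all hops; remaining 65 packets each add one t_tx.
Total = (3+66-1)·t_tx + 3·t_prop = 68·0.0266667 + 3·20.55 = 63.5 ms.

63.5 ms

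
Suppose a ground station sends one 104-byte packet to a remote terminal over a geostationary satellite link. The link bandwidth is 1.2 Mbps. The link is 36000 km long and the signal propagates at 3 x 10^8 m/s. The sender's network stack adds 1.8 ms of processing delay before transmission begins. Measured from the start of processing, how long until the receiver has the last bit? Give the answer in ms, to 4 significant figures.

122.5 ms

L = 104 × 8 = 832 bits.
Transmission delay = L/R = 832 / 1200000 = 0.693333 ms.
Propagation delay = d/s = 36000000 m / 300000000 m/s = 120 ms.
Plus processing delay 1.8 ms = 1.8 ms.
Total = 122.5 ms.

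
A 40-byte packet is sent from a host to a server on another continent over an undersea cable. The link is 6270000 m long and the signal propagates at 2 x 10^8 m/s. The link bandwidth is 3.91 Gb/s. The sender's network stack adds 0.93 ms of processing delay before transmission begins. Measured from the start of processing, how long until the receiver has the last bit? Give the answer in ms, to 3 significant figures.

L = 40 × 8 = 320 bits.
Transmission delay = L/R = 320 / 3910000000 = 8.18414e-05 ms.
Propagation delay = d/s = 6270000 m / 200000000 m/s = 31.35 ms.
Plus processing delay 0.93 ms = 0.93 ms.
Total = 32.3 ms.

32.3 ms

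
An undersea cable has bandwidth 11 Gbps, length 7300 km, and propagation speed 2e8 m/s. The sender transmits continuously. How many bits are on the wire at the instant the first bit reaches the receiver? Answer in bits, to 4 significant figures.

Propagation delay = 7300000 / 200000000 = 0.0365 s.
BDP = R × t_prop = 11000000000 × 0.0365 = 401500000 bits.

401500000 bits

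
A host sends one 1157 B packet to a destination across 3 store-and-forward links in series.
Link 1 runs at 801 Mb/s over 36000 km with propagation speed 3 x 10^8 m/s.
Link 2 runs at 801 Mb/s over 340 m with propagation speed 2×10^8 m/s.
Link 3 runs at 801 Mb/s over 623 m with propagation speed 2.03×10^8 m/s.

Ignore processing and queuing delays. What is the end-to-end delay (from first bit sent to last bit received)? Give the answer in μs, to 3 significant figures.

120000 μs

L = 1157 × 8 = 9256 bits.
Transmission delay per hop = L/R = 9256/801000000 = 11.5556 μs; 3 hops → 34.6667 μs.
Propagation delays (d/s per hop): 120000, 1.7, 3.06897 μs; sum = 120005 μs.
End-to-end = 120000 μs.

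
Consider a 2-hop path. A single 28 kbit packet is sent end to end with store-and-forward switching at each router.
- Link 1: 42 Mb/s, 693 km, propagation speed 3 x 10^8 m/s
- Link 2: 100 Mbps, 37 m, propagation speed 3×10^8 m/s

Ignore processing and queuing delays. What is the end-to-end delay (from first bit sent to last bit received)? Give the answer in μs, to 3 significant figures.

L = 28000 bits.
Transmission delays (L/R per hop): 666.667, 280 μs; sum = 946.667 μs.
Propagation delays (d/s per hop): 2310, 0.123333 μs; sum = 2310.12 μs.
End-to-end = 3260 μs.

3260 μs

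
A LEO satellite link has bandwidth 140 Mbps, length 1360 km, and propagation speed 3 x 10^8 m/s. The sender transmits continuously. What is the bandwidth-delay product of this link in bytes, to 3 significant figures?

79300 bytes

Propagation delay = 1360000 / 300000000 = 0.00453333 s.
BDP = R × t_prop = 140000000 × 0.00453333 = 634667 bits.
In bytes: 634667/8 = 79300 bytes.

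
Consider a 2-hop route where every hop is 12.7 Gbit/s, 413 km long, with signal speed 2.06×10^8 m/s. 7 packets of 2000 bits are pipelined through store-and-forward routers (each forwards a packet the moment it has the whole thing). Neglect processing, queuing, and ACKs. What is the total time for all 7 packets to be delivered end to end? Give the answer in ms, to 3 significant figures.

Per-hop transmission t_tx = L/R = 2000/12700000000 = 0.00015748 ms.
Per-hop propagation t_prop = 413000/206000000 = 2.00485 ms.
Pipeline fill: first packet needs 2·t_tx to clear all hops; remaining 6 packets each add one t_tx.
Total = (2+7-1)·t_tx + 2·t_prop = 8·0.00015748 + 2·2.00485 = 4.01 ms.

4.01 ms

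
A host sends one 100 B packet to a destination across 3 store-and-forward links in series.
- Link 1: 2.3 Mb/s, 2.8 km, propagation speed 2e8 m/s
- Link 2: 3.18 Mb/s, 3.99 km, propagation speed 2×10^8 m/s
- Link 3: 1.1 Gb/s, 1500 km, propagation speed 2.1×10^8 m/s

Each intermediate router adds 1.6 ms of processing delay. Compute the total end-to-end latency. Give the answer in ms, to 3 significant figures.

11.0 ms

L = 100 × 8 = 800 bits.
Transmission delays (L/R per hop): 0.347826, 0.251572, 0.000727273 ms; sum = 0.600126 ms.
Propagation delays (d/s per hop): 0.014, 0.01995, 7.14286 ms; sum = 7.17681 ms.
Processing at 2 router(s): 2 × 1.6 ms = 3.2 ms.
End-to-end = 11.0 ms.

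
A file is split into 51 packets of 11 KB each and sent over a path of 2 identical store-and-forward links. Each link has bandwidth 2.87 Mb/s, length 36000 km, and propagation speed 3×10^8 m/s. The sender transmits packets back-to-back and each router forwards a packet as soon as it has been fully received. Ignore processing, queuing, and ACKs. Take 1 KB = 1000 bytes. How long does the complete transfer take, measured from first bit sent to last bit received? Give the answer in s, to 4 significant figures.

1.834 s

Per-hop transmission t_tx = L/R = 88000/2870000 = 0.030662 s.
Per-hop propagation t_prop = 36000000/300000000 = 0.12 s.
Pipeline fill: first packet needs 2·t_tx to clear all hops; remaining 50 packets each add one t_tx.
Total = (2+51-1)·t_tx + 2·t_prop = 52·0.030662 + 2·0.12 = 1.834 s.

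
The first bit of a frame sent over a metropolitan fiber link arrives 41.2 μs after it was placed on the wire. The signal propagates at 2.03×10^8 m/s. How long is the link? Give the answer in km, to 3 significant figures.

8.36 km

d = s × t_prop = 2.03e+08 × 4.12e-05 = 8.36 km.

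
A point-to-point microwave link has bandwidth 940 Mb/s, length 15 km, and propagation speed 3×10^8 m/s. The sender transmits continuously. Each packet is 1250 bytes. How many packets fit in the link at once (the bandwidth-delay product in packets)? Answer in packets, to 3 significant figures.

Propagation delay = 15000 / 300000000 = 5e-05 s.
BDP = R × t_prop = 940000000 × 5e-05 = 47000 bits.
In packets of 10000 bits: 4.70 packets.

4.70 packets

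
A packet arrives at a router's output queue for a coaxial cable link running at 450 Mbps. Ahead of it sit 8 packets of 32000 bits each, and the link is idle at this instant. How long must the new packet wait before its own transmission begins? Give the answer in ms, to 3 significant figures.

0.569 ms

Each queued packet: L/R = 32000/450000000 = 0.0711111 ms.
8 queued → 0.568889 ms.
Queuing delay = 0.569 ms.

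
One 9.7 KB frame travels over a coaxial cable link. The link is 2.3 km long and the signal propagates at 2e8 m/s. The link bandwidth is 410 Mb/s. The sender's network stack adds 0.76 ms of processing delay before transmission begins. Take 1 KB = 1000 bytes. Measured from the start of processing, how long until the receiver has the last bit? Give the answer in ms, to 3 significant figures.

0.961 ms

L = 77600 bits.
Transmission delay = L/R = 77600 / 410000000 = 0.189268 ms.
Propagation delay = d/s = 2300 m / 200000000 m/s = 0.0115 ms.
Plus processing delay 0.76 ms = 0.76 ms.
Total = 0.961 ms.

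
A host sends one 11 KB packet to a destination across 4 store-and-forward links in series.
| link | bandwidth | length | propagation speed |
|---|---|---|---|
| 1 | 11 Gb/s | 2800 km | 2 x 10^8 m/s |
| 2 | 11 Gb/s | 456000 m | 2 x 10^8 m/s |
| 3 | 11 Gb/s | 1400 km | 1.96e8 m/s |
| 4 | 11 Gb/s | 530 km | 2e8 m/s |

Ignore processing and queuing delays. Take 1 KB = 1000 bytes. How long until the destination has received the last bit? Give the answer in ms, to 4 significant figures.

L = 88000 bits.
Transmission delay per hop = L/R = 88000/11000000000 = 0.008 ms; 4 hops → 0.032 ms.
Propagation delays (d/s per hop): 14, 2.28, 7.14286, 2.65 ms; sum = 26.0729 ms.
End-to-end = 26.10 ms.

26.10 ms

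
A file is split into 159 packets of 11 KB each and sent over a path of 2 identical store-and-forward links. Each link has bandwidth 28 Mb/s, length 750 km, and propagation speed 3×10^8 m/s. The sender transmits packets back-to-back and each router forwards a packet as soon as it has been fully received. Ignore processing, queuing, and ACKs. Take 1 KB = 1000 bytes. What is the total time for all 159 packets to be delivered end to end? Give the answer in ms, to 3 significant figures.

Per-hop transmission t_tx = L/R = 88000/28000000 = 3.14286 ms.
Per-hop propagation t_prop = 750000/300000000 = 2.5 ms.
Pipeline fill: first packet needs 2·t_tx to clear all hops; remaining 158 packets each add one t_tx.
Total = (2+159-1)·t_tx + 2·t_prop = 160·3.14286 + 2·2.5 = 508 ms.

508 ms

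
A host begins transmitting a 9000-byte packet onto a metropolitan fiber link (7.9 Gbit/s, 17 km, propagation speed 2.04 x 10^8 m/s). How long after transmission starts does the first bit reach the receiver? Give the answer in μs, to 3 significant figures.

83.3 μs

First bit experiences only propagation delay: d/s = 17000/204000000 = 83.3 μs.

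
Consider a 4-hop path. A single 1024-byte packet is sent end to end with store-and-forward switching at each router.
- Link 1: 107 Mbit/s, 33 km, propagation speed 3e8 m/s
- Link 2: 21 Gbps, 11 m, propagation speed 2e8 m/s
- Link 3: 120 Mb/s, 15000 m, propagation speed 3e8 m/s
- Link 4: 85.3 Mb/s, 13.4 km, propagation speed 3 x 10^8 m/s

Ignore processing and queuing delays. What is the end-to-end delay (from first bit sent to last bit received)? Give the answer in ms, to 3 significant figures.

0.446 ms

L = 1024 × 8 = 8192 bits.
Transmission delays (L/R per hop): 0.0765607, 0.000390095, 0.0682667, 0.0960375 ms; sum = 0.241255 ms.
Propagation delays (d/s per hop): 0.11, 5.5e-05, 0.05, 0.0446667 ms; sum = 0.204722 ms.
End-to-end = 0.446 ms.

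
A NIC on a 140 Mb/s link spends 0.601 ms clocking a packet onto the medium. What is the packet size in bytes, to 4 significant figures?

L = R × t_tx = 140000000 b/s × 0.000601 s = 84140 bits.
In bytes: 84140 / 8 = 10520 bytes.

10520 bytes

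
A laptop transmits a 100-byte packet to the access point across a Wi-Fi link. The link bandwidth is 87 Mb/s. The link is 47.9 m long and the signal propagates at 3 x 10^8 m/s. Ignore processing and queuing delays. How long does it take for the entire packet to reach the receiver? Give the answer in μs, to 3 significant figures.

L = 100 × 8 = 800 bits.
Transmission delay = L/R = 800 / 87000000 = 9.1954 μs.
Propagation delay = d/s = 47.9 m / 300000000 m/s = 0.159667 μs.
Total = 9.36 μs.

9.36 μs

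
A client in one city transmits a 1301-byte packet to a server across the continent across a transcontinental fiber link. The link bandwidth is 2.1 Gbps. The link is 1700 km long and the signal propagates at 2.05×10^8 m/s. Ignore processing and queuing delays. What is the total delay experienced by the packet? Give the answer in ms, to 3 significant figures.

L = 1301 × 8 = 10408 bits.
Transmission delay = L/R = 10408 / 2100000000 = 0.00495619 ms.
Propagation delay = d/s = 1700000 m / 2.05e+08 m/s = 8.29268 ms.
Total = 8.30 ms.

8.30 ms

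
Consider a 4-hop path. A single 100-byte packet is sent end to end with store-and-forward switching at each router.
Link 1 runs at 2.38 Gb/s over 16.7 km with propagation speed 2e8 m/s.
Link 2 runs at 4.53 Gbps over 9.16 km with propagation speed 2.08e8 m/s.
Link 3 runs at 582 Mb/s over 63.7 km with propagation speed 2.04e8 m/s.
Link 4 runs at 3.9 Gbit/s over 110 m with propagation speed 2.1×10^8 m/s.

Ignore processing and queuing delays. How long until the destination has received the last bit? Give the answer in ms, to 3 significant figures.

0.442 ms

L = 100 × 8 = 800 bits.
Transmission delays (L/R per hop): 0.000336134, 0.0001766, 0.00137457, 0.000205128 ms; sum = 0.00209243 ms.
Propagation delays (d/s per hop): 0.0835, 0.0440385, 0.312255, 0.00052381 ms; sum = 0.440317 ms.
End-to-end = 0.442 ms.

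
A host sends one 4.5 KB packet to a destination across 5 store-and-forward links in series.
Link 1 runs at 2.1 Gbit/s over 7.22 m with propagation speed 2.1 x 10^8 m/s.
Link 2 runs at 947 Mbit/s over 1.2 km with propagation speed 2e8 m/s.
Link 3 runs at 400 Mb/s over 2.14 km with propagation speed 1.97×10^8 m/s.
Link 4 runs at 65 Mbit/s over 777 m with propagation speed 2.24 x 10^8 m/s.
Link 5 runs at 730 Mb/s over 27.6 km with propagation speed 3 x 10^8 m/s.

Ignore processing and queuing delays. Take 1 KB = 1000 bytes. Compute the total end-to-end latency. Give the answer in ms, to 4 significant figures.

0.8607 ms

L = 36000 bits.
Transmission delays (L/R per hop): 0.0171429, 0.0380148, 0.09, 0.553846, 0.0493151 ms; sum = 0.748319 ms.
Propagation delays (d/s per hop): 3.4381e-05, 0.006, 0.0108629, 0.00346875, 0.092 ms; sum = 0.112366 ms.
End-to-end = 0.8607 ms.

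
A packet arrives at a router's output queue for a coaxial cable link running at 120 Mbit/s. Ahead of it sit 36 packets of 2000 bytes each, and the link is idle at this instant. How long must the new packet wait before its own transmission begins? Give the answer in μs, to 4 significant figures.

4800 μs

Each queued packet: L/R = 16000/120000000 = 133.333 μs.
36 queued → 4800 μs.
Queuing delay = 4800 μs.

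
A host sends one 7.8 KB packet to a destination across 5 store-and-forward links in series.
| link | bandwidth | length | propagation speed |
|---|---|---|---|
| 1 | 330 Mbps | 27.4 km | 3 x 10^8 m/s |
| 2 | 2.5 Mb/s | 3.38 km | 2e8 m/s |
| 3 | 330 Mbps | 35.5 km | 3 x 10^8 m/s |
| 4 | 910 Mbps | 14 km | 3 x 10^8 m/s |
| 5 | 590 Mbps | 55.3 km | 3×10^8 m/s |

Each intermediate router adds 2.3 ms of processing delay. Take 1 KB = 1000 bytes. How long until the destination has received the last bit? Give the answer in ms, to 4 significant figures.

L = 62400 bits.
Transmission delays (L/R per hop): 0.189091, 24.96, 0.189091, 0.0685714, 0.105763 ms; sum = 25.5125 ms.
Propagation delays (d/s per hop): 0.0913333, 0.0169, 0.118333, 0.0466667, 0.184333 ms; sum = 0.457567 ms.
Processing at 4 router(s): 4 × 2.3 ms = 9.2 ms.
End-to-end = 35.17 ms.

35.17 ms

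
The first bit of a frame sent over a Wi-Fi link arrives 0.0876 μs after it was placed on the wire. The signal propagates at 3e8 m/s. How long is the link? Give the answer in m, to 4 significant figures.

d = s × t_prop = 300000000 × 8.76e-08 = 26.28 m.

26.28 m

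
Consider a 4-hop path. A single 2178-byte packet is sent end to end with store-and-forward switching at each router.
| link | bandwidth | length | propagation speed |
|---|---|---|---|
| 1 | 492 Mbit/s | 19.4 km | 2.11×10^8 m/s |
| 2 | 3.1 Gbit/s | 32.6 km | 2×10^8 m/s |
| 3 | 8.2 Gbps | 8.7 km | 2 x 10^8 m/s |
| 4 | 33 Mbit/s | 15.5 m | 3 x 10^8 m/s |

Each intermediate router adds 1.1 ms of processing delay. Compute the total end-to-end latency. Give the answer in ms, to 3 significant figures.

L = 2178 × 8 = 17424 bits.
Transmission delays (L/R per hop): 0.0354146, 0.00562065, 0.00212488, 0.528 ms; sum = 0.57116 ms.
Propagation delays (d/s per hop): 0.0919431, 0.163, 0.0435, 5.16667e-05 ms; sum = 0.298495 ms.
Processing at 3 router(s): 3 × 1.1 ms = 3.3 ms.
End-to-end = 4.17 ms.

4.17 ms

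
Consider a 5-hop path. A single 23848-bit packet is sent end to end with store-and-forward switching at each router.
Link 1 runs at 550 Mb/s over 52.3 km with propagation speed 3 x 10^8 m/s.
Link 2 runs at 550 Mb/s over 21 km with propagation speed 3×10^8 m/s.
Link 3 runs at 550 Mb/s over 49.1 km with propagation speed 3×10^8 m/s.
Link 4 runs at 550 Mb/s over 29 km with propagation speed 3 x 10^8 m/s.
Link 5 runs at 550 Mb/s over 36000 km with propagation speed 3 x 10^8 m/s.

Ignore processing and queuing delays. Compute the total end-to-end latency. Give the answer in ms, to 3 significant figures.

121 ms

Transmission delay per hop = L/R = 23848/550000000 = 0.04336 ms; 5 hops → 0.2168 ms.
Propagation delays (d/s per hop): 0.174333, 0.07, 0.163667, 0.0966667, 120 ms; sum = 120.505 ms.
End-to-end = 121 ms.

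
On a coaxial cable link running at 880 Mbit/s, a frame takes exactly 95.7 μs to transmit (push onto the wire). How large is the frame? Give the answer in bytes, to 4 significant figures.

L = R × t_tx = 880000000 b/s × 9.57e-05 s = 84216 bits.
In bytes: 84216 / 8 = 10530 bytes.

10530 bytes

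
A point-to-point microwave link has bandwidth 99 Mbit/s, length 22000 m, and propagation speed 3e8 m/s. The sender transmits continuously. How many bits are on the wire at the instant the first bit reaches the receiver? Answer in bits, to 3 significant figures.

Propagation delay = 22000 / 300000000 = 7.33333e-05 s.
BDP = R × t_prop = 99000000 × 7.33333e-05 = 7260 bits.

7260 bits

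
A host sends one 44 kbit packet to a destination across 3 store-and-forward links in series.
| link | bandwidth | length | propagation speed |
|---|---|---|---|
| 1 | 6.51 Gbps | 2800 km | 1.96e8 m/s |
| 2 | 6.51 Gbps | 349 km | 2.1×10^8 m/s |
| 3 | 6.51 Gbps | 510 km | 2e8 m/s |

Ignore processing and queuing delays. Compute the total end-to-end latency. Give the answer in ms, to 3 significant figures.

L = 44000 bits.
Transmission delay per hop = L/R = 44000/6510000000 = 0.00675883 ms; 3 hops → 0.0202765 ms.
Propagation delays (d/s per hop): 14.2857, 1.6619, 2.55 ms; sum = 18.4976 ms.
End-to-end = 18.5 ms.

18.5 ms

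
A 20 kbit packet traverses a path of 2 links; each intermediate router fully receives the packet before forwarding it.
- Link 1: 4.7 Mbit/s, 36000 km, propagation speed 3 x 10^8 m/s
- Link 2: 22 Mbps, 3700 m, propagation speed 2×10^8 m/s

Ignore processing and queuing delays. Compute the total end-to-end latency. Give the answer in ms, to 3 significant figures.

L = 20000 bits.
Transmission delays (L/R per hop): 4.25532, 0.909091 ms; sum = 5.16441 ms.
Propagation delays (d/s per hop): 120, 0.0185 ms; sum = 120.019 ms.
End-to-end = 125 ms.

125 ms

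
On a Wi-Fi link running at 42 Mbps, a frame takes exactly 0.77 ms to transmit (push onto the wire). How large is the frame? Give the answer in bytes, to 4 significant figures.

L = R × t_tx = 42000000 b/s × 0.00077 s = 32340 bits.
In bytes: 32340 / 8 = 4043 bytes.

4043 bytes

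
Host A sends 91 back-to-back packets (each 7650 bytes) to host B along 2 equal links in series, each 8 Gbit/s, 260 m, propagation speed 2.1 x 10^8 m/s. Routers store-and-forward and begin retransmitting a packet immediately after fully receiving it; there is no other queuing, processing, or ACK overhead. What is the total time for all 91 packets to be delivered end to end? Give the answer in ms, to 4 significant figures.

Per-hop transmission t_tx = L/R = 61200/8000000000 = 0.00765 ms.
Per-hop propagation t_prop = 260/210000000 = 0.0012381 ms.
Pipeline fill: first packet needs 2·t_tx to clear all hops; remaining 90 packets each add one t_tx.
Total = (2+91-1)·t_tx + 2·t_prop = 92·0.00765 + 2·0.0012381 = 0.7063 ms.

0.7063 ms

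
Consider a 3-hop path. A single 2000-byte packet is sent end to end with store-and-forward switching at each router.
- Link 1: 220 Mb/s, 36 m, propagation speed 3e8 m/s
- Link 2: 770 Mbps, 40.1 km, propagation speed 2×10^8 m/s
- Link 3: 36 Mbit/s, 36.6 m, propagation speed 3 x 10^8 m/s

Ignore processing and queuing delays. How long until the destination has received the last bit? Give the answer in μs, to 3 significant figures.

739 μs

L = 2000 × 8 = 16000 bits.
Transmission delays (L/R per hop): 72.7273, 20.7792, 444.444 μs; sum = 537.951 μs.
Propagation delays (d/s per hop): 0.12, 200.5, 0.122 μs; sum = 200.742 μs.
End-to-end = 739 μs.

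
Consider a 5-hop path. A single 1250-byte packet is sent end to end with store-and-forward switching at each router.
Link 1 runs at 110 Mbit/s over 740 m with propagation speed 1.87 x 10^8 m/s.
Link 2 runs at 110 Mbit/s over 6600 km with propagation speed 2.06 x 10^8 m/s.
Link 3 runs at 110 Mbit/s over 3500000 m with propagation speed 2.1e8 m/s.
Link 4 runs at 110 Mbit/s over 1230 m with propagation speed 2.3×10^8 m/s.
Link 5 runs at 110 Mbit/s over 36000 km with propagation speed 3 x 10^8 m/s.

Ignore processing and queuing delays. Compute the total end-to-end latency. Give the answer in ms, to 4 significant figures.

L = 1250 × 8 = 10000 bits.
Transmission delay per hop = L/R = 10000/110000000 = 0.0909091 ms; 5 hops → 0.454545 ms.
Propagation delays (d/s per hop): 0.00395722, 32.0388, 16.6667, 0.00534783, 120 ms; sum = 168.715 ms.
End-to-end = 169.2 ms.

169.2 ms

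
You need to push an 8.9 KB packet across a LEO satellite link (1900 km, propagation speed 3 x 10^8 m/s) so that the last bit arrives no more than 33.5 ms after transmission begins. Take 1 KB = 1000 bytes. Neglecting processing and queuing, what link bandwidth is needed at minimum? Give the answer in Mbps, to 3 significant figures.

L = 71200 bits.
Propagation delay = 1900000 / 300000000 = 6.33333 ms.
Transmission budget = 33.5 − 6.33333 = 27.1667 ms.
R ≥ L / t_tx = 71200 bits / 0.0271667 s = 2.62 Mbps.

2.62 Mbps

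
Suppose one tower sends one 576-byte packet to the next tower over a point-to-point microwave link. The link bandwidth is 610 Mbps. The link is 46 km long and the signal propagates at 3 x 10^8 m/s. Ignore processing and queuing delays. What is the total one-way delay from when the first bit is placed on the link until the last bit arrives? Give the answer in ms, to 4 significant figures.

L = 576 × 8 = 4608 bits.
Transmission delay = L/R = 4608 / 610000000 = 0.0075541 ms.
Propagation delay = d/s = 46000 m / 300000000 m/s = 0.153333 ms.
Total = 0.1609 ms.

0.1609 ms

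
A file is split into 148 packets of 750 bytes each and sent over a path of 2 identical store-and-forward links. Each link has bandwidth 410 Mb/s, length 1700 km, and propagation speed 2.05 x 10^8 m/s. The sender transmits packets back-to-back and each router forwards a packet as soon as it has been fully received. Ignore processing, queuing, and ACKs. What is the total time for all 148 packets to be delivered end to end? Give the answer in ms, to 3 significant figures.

18.8 ms

Per-hop transmission t_tx = L/R = 6000/410000000 = 0.0146341 ms.
Per-hop propagation t_prop = 1700000/2.05e+08 = 8.29268 ms.
Pipeline fill: first packet needs 2·t_tx to clear all hops; remaining 147 packets each add one t_tx.
Total = (2+148-1)·t_tx + 2·t_prop = 149·0.0146341 + 2·8.29268 = 18.8 ms.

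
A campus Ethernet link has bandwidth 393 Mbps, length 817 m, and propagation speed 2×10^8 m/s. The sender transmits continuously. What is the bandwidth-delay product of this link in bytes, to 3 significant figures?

Propagation delay = 817 / 200000000 = 4.085e-06 s.
BDP = R × t_prop = 393000000 × 4.085e-06 = 1605.41 bits.
In bytes: 1605.41/8 = 201 bytes.

201 bytes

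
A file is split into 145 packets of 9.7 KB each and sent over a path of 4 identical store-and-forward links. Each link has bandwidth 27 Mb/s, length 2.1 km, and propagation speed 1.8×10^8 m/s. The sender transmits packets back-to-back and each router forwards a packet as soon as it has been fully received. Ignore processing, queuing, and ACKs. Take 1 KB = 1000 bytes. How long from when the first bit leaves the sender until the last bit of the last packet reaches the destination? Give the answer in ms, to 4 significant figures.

425.4 ms

Per-hop transmission t_tx = L/R = 77600/27000000 = 2.87407 ms.
Per-hop propagation t_prop = 2100/180000000 = 0.0116667 ms.
Pipeline fill: first packet needs 4·t_tx to clear all hops; remaining 144 packets each add one t_tx.
Total = (4+145-1)·t_tx + 4·t_prop = 148·2.87407 + 4·0.0116667 = 425.4 ms.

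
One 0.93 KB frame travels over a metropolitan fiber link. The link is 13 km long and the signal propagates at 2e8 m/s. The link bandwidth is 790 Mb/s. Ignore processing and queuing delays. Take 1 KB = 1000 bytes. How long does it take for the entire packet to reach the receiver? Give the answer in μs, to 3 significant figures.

74.4 μs

L = 7440 bits.
Transmission delay = L/R = 7440 / 790000000 = 9.41772 μs.
Propagation delay = d/s = 13000 m / 200000000 m/s = 65 μs.
Total = 74.4 μs.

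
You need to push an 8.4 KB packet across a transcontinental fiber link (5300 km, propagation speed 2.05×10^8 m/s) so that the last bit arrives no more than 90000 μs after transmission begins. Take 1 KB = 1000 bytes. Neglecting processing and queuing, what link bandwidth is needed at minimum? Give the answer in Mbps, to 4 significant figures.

L = 67200 bits.
Propagation delay = 5300000 / 2.05e+08 = 25853.7 μs.
Transmission budget = 90000 − 25853.7 = 64146.3 μs.
R ≥ L / t_tx = 67200 bits / 0.0641463 s = 1.048 Mbps.

1.048 Mbps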